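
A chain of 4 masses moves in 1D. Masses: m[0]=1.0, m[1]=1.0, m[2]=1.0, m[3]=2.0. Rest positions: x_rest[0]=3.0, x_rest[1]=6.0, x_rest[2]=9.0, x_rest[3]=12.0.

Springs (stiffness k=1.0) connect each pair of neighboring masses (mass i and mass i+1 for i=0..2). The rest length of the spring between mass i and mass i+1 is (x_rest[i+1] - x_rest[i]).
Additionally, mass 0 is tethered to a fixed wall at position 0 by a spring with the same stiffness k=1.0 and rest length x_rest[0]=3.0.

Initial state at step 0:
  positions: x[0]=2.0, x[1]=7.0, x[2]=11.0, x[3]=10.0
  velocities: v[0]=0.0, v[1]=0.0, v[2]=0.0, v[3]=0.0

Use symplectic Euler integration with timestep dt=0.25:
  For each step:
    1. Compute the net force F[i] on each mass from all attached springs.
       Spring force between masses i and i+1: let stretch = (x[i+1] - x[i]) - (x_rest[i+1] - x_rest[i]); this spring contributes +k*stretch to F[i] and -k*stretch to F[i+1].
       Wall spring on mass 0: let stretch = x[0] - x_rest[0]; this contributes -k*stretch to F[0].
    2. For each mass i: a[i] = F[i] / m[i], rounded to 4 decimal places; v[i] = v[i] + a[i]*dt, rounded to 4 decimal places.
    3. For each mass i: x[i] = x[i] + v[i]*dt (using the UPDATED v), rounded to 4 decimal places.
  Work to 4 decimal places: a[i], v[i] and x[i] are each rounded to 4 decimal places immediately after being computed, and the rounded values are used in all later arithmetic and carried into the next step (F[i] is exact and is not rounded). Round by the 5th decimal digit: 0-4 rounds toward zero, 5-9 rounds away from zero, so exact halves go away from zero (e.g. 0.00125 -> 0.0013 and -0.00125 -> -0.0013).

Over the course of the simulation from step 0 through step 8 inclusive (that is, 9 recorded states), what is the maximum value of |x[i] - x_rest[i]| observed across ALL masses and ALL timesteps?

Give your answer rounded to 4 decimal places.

Answer: 2.6739

Derivation:
Step 0: x=[2.0000 7.0000 11.0000 10.0000] v=[0.0000 0.0000 0.0000 0.0000]
Step 1: x=[2.1875 6.9375 10.6875 10.1250] v=[0.7500 -0.2500 -1.2500 0.5000]
Step 2: x=[2.5352 6.8125 10.1055 10.3613] v=[1.3906 -0.5000 -2.3281 0.9453]
Step 3: x=[2.9917 6.6260 9.3337 10.6834] v=[1.8261 -0.7461 -3.0874 1.2883]
Step 4: x=[3.4884 6.3816 8.4770 11.0571] v=[1.9868 -0.9778 -3.4269 1.4946]
Step 5: x=[3.9479 6.0873 7.6506 11.4439] v=[1.8380 -1.1773 -3.3057 1.5471]
Step 6: x=[4.2944 5.7570 6.9636 11.8059] v=[1.3859 -1.3213 -2.7482 1.4479]
Step 7: x=[4.4639 5.4107 6.5038 12.1103] v=[0.6780 -1.3853 -1.8393 1.2176]
Step 8: x=[4.4136 5.0735 6.3261 12.3333] v=[-0.2013 -1.3487 -0.7110 0.8918]
Max displacement = 2.6739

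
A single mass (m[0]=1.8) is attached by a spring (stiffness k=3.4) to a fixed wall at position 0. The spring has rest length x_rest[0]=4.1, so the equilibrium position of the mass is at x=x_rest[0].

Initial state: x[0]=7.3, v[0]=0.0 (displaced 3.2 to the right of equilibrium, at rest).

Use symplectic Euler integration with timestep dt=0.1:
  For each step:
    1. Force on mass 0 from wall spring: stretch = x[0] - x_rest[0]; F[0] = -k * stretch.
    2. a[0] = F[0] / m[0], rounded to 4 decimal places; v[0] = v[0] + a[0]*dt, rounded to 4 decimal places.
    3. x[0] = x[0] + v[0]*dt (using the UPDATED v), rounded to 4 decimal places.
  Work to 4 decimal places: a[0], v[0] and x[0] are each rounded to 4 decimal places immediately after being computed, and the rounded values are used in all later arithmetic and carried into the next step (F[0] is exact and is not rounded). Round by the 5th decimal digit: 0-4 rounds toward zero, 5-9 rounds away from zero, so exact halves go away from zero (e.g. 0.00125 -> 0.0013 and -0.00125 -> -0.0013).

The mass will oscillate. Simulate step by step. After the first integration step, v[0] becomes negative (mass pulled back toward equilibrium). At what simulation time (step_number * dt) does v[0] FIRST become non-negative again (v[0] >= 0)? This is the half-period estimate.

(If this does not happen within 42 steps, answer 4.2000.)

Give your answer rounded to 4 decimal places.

Answer: 2.3000

Derivation:
Step 0: x=[7.3000] v=[0.0000]
Step 1: x=[7.2396] v=[-0.6044]
Step 2: x=[7.1199] v=[-1.1974]
Step 3: x=[6.9431] v=[-1.7678]
Step 4: x=[6.7126] v=[-2.3048]
Step 5: x=[6.4328] v=[-2.7983]
Step 6: x=[6.1089] v=[-3.2389]
Step 7: x=[5.7471] v=[-3.6184]
Step 8: x=[5.3542] v=[-3.9295]
Step 9: x=[4.9376] v=[-4.1664]
Step 10: x=[4.5051] v=[-4.3246]
Step 11: x=[4.0650] v=[-4.4011]
Step 12: x=[3.6256] v=[-4.3945]
Step 13: x=[3.1951] v=[-4.3049]
Step 14: x=[2.7817] v=[-4.1340]
Step 15: x=[2.3932] v=[-3.8850]
Step 16: x=[2.0369] v=[-3.5626]
Step 17: x=[1.7196] v=[-3.1729]
Step 18: x=[1.4473] v=[-2.7233]
Step 19: x=[1.2251] v=[-2.2222]
Step 20: x=[1.0572] v=[-1.6792]
Step 21: x=[0.9468] v=[-1.1045]
Step 22: x=[0.8959] v=[-0.5089]
Step 23: x=[0.9055] v=[0.0963]
First v>=0 after going negative at step 23, time=2.3000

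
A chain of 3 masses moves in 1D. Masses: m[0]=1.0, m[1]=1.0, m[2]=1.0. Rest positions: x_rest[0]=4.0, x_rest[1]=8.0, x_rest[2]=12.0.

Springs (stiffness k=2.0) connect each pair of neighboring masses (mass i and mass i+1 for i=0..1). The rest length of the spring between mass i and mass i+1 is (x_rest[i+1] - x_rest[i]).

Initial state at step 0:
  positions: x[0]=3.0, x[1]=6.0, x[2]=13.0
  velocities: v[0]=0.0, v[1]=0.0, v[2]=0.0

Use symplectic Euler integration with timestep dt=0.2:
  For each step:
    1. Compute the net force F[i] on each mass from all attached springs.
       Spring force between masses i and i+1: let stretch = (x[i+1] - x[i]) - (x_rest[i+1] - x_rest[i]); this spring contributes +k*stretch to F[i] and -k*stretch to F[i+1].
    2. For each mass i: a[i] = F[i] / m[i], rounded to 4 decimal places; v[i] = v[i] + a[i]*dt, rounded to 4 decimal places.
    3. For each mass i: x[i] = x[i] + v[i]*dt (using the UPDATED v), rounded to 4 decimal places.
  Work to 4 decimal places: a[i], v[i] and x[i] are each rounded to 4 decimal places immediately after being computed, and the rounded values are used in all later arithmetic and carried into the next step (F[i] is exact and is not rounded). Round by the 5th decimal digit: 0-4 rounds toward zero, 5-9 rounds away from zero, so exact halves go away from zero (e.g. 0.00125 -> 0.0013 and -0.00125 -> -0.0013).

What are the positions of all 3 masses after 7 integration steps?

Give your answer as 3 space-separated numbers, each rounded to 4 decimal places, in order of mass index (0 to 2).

Step 0: x=[3.0000 6.0000 13.0000] v=[0.0000 0.0000 0.0000]
Step 1: x=[2.9200 6.3200 12.7600] v=[-0.4000 1.6000 -1.2000]
Step 2: x=[2.7920 6.8832 12.3248] v=[-0.6400 2.8160 -2.1760]
Step 3: x=[2.6713 7.5544 11.7743] v=[-0.6035 3.3562 -2.7526]
Step 4: x=[2.6212 8.1726 11.2062] v=[-0.2503 3.0909 -2.8406]
Step 5: x=[2.6953 8.5894 10.7154] v=[0.3703 2.0838 -2.4540]
Step 6: x=[2.9209 8.7047 10.3745] v=[1.1279 0.5766 -1.7044]
Step 7: x=[3.2892 8.4909 10.2200] v=[1.8414 -1.0690 -0.7723]

Answer: 3.2892 8.4909 10.2200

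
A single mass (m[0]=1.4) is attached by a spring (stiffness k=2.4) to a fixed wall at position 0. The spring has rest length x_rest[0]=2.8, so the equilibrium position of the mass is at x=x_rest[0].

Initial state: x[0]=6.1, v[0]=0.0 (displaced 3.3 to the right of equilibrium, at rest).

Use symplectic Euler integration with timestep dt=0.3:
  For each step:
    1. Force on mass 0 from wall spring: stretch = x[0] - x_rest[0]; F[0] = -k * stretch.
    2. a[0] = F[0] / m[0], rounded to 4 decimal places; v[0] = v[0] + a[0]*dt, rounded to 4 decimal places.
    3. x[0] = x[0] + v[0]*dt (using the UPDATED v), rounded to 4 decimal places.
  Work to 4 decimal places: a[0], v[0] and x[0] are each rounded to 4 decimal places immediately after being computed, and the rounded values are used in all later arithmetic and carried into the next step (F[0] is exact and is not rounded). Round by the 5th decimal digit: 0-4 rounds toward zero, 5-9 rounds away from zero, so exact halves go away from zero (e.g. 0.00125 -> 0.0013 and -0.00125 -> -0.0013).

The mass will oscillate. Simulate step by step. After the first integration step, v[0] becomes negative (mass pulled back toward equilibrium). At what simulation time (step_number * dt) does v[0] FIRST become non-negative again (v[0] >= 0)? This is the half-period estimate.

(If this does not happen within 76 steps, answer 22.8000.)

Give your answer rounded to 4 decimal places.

Answer: 2.4000

Derivation:
Step 0: x=[6.1000] v=[0.0000]
Step 1: x=[5.5909] v=[-1.6971]
Step 2: x=[4.6512] v=[-3.1324]
Step 3: x=[3.4259] v=[-4.0845]
Step 4: x=[2.1040] v=[-4.4064]
Step 5: x=[0.8895] v=[-4.0485]
Step 6: x=[-0.0303] v=[-3.0660]
Step 7: x=[-0.5134] v=[-1.6104]
Step 8: x=[-0.4853] v=[0.0936]
First v>=0 after going negative at step 8, time=2.4000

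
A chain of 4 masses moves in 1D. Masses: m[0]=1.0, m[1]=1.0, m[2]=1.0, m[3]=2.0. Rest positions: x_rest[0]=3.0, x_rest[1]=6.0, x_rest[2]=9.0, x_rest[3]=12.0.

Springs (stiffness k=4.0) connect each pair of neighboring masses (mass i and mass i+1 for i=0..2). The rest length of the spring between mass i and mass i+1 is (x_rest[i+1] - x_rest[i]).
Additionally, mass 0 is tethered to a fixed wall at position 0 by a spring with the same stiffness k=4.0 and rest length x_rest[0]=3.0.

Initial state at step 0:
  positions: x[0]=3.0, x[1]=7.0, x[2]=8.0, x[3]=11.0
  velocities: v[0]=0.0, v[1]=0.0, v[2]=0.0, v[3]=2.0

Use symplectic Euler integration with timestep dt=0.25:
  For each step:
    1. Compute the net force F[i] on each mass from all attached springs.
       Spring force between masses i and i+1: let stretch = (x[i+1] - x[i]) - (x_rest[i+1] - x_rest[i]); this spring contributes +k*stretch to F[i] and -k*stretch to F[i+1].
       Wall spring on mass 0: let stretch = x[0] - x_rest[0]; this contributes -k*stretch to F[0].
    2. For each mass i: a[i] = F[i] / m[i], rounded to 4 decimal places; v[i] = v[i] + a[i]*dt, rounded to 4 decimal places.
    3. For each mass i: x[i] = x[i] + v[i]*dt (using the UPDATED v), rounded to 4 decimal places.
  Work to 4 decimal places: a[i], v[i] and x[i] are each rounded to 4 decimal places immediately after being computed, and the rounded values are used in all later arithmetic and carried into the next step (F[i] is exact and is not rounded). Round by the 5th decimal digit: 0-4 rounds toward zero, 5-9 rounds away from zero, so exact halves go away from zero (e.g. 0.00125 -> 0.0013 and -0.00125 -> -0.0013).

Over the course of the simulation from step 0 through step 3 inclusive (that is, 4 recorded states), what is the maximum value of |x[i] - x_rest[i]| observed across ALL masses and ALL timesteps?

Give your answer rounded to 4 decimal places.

Answer: 1.1250

Derivation:
Step 0: x=[3.0000 7.0000 8.0000 11.0000] v=[0.0000 0.0000 0.0000 2.0000]
Step 1: x=[3.2500 6.2500 8.5000 11.5000] v=[1.0000 -3.0000 2.0000 2.0000]
Step 2: x=[3.4375 5.3125 9.1875 12.0000] v=[0.7500 -3.7500 2.7500 2.0000]
Step 3: x=[3.2344 4.8750 9.6094 12.5235] v=[-0.8125 -1.7500 1.6875 2.0938]
Max displacement = 1.1250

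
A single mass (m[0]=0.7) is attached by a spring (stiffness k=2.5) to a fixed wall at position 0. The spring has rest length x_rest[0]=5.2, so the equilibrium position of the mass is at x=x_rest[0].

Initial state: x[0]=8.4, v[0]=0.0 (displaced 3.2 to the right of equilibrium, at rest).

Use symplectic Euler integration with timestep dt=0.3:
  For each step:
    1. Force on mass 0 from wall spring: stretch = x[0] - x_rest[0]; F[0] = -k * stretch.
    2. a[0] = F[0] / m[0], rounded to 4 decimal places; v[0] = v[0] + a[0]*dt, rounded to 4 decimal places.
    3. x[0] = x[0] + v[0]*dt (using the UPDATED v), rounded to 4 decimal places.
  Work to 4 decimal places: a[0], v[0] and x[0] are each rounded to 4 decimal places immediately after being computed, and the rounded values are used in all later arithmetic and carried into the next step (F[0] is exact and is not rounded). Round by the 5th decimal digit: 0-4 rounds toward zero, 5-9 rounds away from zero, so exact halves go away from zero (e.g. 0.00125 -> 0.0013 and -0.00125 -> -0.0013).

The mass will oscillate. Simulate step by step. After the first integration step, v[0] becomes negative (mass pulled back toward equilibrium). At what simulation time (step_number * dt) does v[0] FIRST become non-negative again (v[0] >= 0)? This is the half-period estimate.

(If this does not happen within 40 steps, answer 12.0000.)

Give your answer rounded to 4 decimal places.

Answer: 1.8000

Derivation:
Step 0: x=[8.4000] v=[0.0000]
Step 1: x=[7.3714] v=[-3.4286]
Step 2: x=[5.6449] v=[-5.7551]
Step 3: x=[3.7754] v=[-6.2318]
Step 4: x=[2.3638] v=[-4.7054]
Step 5: x=[1.8638] v=[-1.6666]
Step 6: x=[2.4362] v=[1.9079]
First v>=0 after going negative at step 6, time=1.8000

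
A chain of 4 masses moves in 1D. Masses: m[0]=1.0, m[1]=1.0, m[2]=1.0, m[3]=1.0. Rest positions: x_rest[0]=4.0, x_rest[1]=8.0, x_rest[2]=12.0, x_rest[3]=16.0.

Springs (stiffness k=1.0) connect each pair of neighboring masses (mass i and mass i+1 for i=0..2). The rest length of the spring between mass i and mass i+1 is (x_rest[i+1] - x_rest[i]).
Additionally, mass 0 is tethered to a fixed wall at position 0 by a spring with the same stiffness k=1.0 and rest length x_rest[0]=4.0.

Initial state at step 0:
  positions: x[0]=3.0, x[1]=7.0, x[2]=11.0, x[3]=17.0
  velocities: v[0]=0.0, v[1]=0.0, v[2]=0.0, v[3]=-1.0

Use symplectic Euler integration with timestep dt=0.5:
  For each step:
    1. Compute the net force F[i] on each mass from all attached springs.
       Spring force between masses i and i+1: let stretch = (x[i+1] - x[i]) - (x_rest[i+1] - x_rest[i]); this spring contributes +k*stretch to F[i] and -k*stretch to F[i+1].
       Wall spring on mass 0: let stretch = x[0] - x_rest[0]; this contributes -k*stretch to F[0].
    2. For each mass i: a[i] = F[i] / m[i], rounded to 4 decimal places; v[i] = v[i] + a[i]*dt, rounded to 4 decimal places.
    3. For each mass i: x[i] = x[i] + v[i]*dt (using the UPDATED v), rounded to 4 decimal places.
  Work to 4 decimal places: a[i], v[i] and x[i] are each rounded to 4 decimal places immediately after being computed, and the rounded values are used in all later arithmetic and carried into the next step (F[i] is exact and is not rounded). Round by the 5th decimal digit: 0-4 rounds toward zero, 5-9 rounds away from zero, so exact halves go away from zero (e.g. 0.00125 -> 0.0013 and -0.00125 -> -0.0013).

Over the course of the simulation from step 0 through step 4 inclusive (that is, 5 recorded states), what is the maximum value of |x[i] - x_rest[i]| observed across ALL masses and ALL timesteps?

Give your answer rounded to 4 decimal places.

Step 0: x=[3.0000 7.0000 11.0000 17.0000] v=[0.0000 0.0000 0.0000 -1.0000]
Step 1: x=[3.2500 7.0000 11.5000 16.0000] v=[0.5000 0.0000 1.0000 -2.0000]
Step 2: x=[3.6250 7.1875 12.0000 14.8750] v=[0.7500 0.3750 1.0000 -2.2500]
Step 3: x=[3.9844 7.6875 12.0157 14.0313] v=[0.7188 1.0000 0.0313 -1.6875]
Step 4: x=[4.2735 8.3438 11.4532 13.6837] v=[0.5782 1.3126 -1.1250 -0.6953]
Max displacement = 2.3163

Answer: 2.3163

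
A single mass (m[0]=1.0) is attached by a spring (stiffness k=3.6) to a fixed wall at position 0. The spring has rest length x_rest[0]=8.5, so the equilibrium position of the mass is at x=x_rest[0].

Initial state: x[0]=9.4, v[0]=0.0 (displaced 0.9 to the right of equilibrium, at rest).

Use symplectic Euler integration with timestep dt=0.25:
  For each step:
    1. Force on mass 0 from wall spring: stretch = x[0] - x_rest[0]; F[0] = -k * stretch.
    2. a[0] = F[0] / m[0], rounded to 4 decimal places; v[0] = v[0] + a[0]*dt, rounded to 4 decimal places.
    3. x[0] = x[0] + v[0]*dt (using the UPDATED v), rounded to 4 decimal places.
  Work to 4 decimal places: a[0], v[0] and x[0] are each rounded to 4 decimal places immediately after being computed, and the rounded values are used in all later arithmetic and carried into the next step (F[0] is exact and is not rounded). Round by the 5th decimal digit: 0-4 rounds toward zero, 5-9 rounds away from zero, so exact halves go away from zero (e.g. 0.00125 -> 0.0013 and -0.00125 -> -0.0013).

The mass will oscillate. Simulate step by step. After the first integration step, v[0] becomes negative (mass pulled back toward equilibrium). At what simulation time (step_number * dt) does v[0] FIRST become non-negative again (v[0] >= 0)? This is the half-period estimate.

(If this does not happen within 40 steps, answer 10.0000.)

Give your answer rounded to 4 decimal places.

Answer: 1.7500

Derivation:
Step 0: x=[9.4000] v=[0.0000]
Step 1: x=[9.1975] v=[-0.8100]
Step 2: x=[8.8381] v=[-1.4378]
Step 3: x=[8.4026] v=[-1.7421]
Step 4: x=[7.9890] v=[-1.6545]
Step 5: x=[7.6904] v=[-1.1946]
Step 6: x=[7.5739] v=[-0.4660]
Step 7: x=[7.6658] v=[0.3675]
First v>=0 after going negative at step 7, time=1.7500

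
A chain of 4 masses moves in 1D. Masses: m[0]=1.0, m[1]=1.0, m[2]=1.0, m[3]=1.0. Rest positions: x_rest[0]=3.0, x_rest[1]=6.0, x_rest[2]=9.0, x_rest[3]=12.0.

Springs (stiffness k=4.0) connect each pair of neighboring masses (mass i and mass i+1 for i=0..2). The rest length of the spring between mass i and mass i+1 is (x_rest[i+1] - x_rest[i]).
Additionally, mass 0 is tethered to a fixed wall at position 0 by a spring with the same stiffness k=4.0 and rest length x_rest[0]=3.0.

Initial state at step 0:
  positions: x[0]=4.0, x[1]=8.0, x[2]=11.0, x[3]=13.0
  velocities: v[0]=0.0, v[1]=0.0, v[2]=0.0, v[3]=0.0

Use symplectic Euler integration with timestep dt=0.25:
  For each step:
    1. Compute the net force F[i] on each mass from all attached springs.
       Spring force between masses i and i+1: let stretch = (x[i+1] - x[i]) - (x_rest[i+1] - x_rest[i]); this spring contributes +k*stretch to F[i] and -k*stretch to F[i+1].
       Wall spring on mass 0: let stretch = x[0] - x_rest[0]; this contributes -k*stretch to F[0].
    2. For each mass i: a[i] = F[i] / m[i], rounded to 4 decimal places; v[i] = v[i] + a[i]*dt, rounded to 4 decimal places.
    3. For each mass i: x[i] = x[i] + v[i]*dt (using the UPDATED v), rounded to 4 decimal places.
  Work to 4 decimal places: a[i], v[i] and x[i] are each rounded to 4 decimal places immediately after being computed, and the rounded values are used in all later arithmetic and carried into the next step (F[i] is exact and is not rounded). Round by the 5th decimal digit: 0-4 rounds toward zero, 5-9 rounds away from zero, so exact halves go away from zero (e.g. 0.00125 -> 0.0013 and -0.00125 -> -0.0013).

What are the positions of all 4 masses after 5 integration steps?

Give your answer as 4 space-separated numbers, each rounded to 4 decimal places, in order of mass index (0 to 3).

Answer: 2.8926 6.0059 9.8604 13.8301

Derivation:
Step 0: x=[4.0000 8.0000 11.0000 13.0000] v=[0.0000 0.0000 0.0000 0.0000]
Step 1: x=[4.0000 7.7500 10.7500 13.2500] v=[0.0000 -1.0000 -1.0000 1.0000]
Step 2: x=[3.9375 7.3125 10.3750 13.6250] v=[-0.2500 -1.7500 -1.5000 1.5000]
Step 3: x=[3.7344 6.7969 10.0469 13.9375] v=[-0.8125 -2.0625 -1.3125 1.2500]
Step 4: x=[3.3633 6.3282 9.8789 14.0274] v=[-1.4844 -1.8750 -0.6719 0.3594]
Step 5: x=[2.8926 6.0059 9.8604 13.8301] v=[-1.8828 -1.2892 -0.0741 -0.7891]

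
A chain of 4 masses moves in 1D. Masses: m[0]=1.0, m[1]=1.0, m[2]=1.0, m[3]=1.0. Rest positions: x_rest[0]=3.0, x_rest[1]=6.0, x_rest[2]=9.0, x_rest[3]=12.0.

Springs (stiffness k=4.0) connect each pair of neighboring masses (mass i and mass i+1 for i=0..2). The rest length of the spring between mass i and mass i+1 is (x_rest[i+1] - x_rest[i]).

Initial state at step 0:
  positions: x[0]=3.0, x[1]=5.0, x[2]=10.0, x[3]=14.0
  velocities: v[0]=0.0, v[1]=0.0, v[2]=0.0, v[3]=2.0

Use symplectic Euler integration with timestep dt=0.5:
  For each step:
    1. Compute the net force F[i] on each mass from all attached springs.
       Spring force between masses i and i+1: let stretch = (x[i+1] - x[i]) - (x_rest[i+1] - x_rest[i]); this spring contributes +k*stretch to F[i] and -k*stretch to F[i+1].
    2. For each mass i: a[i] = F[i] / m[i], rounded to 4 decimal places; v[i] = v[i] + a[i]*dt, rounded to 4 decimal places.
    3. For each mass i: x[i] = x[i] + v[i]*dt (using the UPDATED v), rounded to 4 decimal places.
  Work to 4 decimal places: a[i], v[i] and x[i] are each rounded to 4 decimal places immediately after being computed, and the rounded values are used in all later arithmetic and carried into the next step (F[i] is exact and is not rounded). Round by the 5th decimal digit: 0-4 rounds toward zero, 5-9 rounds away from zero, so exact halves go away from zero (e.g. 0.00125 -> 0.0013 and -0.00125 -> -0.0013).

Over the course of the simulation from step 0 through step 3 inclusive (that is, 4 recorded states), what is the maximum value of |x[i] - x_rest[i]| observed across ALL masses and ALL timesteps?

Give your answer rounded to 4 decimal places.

Answer: 3.0000

Derivation:
Step 0: x=[3.0000 5.0000 10.0000 14.0000] v=[0.0000 0.0000 0.0000 2.0000]
Step 1: x=[2.0000 8.0000 9.0000 14.0000] v=[-2.0000 6.0000 -2.0000 0.0000]
Step 2: x=[4.0000 6.0000 12.0000 12.0000] v=[4.0000 -4.0000 6.0000 -4.0000]
Step 3: x=[5.0000 8.0000 9.0000 13.0000] v=[2.0000 4.0000 -6.0000 2.0000]
Max displacement = 3.0000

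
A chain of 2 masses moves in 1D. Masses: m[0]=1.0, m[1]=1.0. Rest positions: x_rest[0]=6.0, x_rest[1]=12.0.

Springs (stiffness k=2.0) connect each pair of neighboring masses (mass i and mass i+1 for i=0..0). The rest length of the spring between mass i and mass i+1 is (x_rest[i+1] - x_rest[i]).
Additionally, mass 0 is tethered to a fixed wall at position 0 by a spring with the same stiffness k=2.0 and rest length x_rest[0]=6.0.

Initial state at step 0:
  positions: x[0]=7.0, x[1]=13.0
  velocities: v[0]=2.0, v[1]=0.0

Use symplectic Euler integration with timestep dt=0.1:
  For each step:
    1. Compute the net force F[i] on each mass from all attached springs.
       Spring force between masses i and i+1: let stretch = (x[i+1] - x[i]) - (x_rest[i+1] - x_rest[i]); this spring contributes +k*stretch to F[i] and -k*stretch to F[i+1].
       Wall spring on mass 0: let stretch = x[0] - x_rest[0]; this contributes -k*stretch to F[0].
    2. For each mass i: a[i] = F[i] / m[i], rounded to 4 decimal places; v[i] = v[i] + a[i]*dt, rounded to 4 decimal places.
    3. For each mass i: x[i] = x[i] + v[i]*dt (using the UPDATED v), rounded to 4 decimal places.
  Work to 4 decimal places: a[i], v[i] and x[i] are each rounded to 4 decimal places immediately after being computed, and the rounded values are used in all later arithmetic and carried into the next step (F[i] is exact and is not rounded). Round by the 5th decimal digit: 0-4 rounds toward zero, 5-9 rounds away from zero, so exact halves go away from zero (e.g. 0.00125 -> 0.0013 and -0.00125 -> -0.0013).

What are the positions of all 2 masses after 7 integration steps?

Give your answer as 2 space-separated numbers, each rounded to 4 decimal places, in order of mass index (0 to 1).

Answer: 7.5327 13.1498

Derivation:
Step 0: x=[7.0000 13.0000] v=[2.0000 0.0000]
Step 1: x=[7.1800 13.0000] v=[1.8000 0.0000]
Step 2: x=[7.3328 13.0036] v=[1.5280 0.0360]
Step 3: x=[7.4524 13.0138] v=[1.1956 0.1018]
Step 4: x=[7.5341 13.0328] v=[0.8174 0.1895]
Step 5: x=[7.5751 13.0618] v=[0.4103 0.2898]
Step 6: x=[7.5744 13.1011] v=[-0.0074 0.3925]
Step 7: x=[7.5327 13.1498] v=[-0.4169 0.4872]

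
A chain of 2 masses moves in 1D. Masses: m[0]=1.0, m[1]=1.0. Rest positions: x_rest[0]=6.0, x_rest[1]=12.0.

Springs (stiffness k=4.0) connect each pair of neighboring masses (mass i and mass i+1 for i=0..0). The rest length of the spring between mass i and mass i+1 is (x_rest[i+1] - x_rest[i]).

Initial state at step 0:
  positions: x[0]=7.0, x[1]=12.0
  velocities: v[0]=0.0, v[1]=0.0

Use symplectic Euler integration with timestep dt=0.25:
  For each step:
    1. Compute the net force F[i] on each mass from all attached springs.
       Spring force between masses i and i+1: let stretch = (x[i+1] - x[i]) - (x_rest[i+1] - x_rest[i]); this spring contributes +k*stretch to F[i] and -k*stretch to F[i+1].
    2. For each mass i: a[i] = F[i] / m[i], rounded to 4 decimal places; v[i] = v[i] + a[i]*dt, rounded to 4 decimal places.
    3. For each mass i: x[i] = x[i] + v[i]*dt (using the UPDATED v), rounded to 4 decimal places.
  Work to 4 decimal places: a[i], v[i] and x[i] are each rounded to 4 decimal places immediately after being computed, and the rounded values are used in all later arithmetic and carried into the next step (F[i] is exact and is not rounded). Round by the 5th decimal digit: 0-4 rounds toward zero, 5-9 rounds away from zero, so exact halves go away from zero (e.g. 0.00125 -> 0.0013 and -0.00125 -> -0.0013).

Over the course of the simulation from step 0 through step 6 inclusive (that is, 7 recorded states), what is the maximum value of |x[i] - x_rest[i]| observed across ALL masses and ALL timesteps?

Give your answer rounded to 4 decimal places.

Answer: 1.0313

Derivation:
Step 0: x=[7.0000 12.0000] v=[0.0000 0.0000]
Step 1: x=[6.7500 12.2500] v=[-1.0000 1.0000]
Step 2: x=[6.3750 12.6250] v=[-1.5000 1.5000]
Step 3: x=[6.0625 12.9375] v=[-1.2500 1.2500]
Step 4: x=[5.9688 13.0313] v=[-0.3750 0.3750]
Step 5: x=[6.1407 12.8594] v=[0.6875 -0.6875]
Step 6: x=[6.4923 12.5079] v=[1.4062 -1.4062]
Max displacement = 1.0313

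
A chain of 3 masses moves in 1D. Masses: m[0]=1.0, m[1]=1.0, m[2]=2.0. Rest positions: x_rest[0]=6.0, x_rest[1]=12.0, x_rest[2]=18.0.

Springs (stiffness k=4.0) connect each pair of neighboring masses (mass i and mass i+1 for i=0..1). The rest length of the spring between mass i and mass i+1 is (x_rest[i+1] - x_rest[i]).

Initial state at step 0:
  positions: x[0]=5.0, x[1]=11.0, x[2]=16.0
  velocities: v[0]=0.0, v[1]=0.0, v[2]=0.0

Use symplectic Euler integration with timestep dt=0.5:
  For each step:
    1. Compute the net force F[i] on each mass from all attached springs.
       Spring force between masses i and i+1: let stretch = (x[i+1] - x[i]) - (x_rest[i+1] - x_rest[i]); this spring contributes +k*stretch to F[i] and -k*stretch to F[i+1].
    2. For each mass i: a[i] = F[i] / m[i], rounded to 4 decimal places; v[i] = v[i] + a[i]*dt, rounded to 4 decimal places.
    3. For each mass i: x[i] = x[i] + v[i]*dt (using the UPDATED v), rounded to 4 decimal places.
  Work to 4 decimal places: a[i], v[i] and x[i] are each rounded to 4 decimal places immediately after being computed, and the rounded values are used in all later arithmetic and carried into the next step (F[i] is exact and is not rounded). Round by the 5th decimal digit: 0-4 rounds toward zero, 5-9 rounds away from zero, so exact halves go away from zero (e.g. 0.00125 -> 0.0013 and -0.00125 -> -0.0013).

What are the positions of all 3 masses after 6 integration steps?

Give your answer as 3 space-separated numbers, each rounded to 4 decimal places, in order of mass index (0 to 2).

Step 0: x=[5.0000 11.0000 16.0000] v=[0.0000 0.0000 0.0000]
Step 1: x=[5.0000 10.0000 16.5000] v=[0.0000 -2.0000 1.0000]
Step 2: x=[4.0000 10.5000 16.7500] v=[-2.0000 1.0000 0.5000]
Step 3: x=[3.5000 10.7500 16.8750] v=[-1.0000 0.5000 0.2500]
Step 4: x=[4.2500 9.8750 16.9375] v=[1.5000 -1.7500 0.1250]
Step 5: x=[4.6250 10.4375 16.4688] v=[0.7500 1.1250 -0.9375]
Step 6: x=[4.8125 11.2188 15.9844] v=[0.3750 1.5626 -0.9688]

Answer: 4.8125 11.2188 15.9844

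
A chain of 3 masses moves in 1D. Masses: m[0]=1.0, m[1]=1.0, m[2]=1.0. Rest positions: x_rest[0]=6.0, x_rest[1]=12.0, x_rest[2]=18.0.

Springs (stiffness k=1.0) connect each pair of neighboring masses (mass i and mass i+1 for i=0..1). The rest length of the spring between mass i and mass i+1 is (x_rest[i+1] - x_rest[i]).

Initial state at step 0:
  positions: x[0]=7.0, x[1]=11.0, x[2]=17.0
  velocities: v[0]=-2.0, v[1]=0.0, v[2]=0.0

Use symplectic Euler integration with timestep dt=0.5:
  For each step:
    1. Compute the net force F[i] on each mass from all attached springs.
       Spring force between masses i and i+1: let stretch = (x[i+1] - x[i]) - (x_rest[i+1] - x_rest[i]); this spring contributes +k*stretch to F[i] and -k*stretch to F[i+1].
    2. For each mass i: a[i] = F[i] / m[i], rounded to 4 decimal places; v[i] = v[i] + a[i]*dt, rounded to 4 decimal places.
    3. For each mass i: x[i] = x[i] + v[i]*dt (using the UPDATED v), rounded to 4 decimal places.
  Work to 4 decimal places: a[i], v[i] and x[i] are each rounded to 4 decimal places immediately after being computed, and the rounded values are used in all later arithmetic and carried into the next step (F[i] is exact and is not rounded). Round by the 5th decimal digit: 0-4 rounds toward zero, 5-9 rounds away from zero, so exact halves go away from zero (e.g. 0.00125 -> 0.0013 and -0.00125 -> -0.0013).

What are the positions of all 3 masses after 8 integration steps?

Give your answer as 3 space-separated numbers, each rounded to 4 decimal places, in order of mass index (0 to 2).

Step 0: x=[7.0000 11.0000 17.0000] v=[-2.0000 0.0000 0.0000]
Step 1: x=[5.5000 11.5000 17.0000] v=[-3.0000 1.0000 0.0000]
Step 2: x=[4.0000 11.8750 17.1250] v=[-3.0000 0.7500 0.2500]
Step 3: x=[2.9688 11.5938 17.4375] v=[-2.0625 -0.5625 0.6250]
Step 4: x=[2.5938 10.6172 17.7891] v=[-0.7500 -1.9532 0.7032]
Step 5: x=[2.7247 9.4277 17.8478] v=[0.2617 -2.3790 0.1173]
Step 6: x=[3.0313 8.6675 17.3014] v=[0.6132 -1.5205 -1.0928]
Step 7: x=[3.2470 8.6567 16.0965] v=[0.4313 -0.0217 -2.4098]
Step 8: x=[3.3151 9.1534 14.5317] v=[0.1362 0.9934 -3.1297]

Answer: 3.3151 9.1534 14.5317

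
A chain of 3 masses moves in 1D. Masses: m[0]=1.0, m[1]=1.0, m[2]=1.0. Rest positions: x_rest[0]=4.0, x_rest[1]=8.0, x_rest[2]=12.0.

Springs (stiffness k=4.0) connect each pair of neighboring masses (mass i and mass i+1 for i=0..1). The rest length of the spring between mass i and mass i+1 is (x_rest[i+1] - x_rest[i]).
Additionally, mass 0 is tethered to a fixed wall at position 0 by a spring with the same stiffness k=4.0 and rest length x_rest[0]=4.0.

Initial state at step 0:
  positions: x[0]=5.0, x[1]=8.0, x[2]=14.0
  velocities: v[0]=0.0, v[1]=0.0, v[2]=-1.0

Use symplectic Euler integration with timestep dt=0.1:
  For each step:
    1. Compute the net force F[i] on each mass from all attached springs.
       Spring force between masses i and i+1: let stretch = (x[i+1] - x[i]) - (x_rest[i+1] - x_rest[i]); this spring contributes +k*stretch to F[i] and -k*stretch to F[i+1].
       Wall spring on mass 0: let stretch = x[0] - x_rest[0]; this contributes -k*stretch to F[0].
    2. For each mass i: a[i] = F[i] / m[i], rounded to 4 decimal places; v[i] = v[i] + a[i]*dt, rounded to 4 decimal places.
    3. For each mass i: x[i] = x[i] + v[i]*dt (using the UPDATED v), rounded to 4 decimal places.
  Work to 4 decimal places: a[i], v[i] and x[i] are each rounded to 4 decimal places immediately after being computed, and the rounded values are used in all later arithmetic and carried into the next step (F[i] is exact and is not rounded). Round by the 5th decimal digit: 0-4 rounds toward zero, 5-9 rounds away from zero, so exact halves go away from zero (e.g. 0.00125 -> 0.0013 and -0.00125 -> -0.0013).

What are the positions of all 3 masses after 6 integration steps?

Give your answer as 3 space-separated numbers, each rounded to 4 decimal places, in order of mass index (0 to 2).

Step 0: x=[5.0000 8.0000 14.0000] v=[0.0000 0.0000 -1.0000]
Step 1: x=[4.9200 8.1200 13.8200] v=[-0.8000 1.2000 -1.8000]
Step 2: x=[4.7712 8.3400 13.5720] v=[-1.4880 2.2000 -2.4800]
Step 3: x=[4.5743 8.6265 13.2747] v=[-1.9690 2.8653 -2.9728]
Step 4: x=[4.3565 8.9369 12.9515] v=[-2.1778 3.1037 -3.2321]
Step 5: x=[4.1477 9.2246 12.6277] v=[-2.0882 2.8774 -3.2379]
Step 6: x=[3.9761 9.4454 12.3278] v=[-1.7165 2.2079 -2.9991]

Answer: 3.9761 9.4454 12.3278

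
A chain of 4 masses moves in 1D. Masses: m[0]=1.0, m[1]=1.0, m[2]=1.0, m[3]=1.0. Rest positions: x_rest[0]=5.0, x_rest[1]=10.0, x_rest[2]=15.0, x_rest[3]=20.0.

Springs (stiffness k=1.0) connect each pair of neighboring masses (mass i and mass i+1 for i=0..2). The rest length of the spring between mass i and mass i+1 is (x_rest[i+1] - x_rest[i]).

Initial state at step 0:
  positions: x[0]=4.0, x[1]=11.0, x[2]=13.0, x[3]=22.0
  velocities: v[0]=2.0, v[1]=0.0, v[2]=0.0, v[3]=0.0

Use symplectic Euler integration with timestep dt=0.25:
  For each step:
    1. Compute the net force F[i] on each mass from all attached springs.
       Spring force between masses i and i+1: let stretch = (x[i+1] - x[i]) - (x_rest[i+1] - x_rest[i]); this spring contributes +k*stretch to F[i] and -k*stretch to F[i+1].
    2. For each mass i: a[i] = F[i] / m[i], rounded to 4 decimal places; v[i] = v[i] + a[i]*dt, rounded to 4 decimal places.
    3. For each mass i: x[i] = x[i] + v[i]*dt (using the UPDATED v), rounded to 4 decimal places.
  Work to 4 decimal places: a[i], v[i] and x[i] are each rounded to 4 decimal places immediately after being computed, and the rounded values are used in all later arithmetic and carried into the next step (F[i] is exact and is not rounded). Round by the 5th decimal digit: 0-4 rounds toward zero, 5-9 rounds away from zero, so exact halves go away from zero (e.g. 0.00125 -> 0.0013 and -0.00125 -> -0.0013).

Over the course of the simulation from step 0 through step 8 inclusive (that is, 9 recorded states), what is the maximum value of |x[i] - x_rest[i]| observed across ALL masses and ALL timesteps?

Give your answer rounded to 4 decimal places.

Answer: 2.4193

Derivation:
Step 0: x=[4.0000 11.0000 13.0000 22.0000] v=[2.0000 0.0000 0.0000 0.0000]
Step 1: x=[4.6250 10.6875 13.4375 21.7500] v=[2.5000 -1.2500 1.7500 -1.0000]
Step 2: x=[5.3164 10.1680 14.2227 21.2930] v=[2.7656 -2.0781 3.1406 -1.8281]
Step 3: x=[5.9985 9.5987 15.1963 20.7066] v=[2.7285 -2.2773 3.8945 -2.3457]
Step 4: x=[6.5932 9.1542 16.1645 20.0883] v=[2.3786 -1.7780 3.8727 -2.4733]
Step 5: x=[7.0354 8.9878 16.9398 19.5372] v=[1.7689 -0.6657 3.1011 -2.2043]
Step 6: x=[7.2872 9.1964 17.3804 19.1363] v=[1.0070 0.8342 1.7625 -1.6037]
Step 7: x=[7.3458 9.7971 17.4193 18.9381] v=[0.2343 2.4029 0.1555 -0.7927]
Step 8: x=[7.2451 10.7210 17.0767 18.9575] v=[-0.4029 3.6956 -1.3704 0.0776]
Max displacement = 2.4193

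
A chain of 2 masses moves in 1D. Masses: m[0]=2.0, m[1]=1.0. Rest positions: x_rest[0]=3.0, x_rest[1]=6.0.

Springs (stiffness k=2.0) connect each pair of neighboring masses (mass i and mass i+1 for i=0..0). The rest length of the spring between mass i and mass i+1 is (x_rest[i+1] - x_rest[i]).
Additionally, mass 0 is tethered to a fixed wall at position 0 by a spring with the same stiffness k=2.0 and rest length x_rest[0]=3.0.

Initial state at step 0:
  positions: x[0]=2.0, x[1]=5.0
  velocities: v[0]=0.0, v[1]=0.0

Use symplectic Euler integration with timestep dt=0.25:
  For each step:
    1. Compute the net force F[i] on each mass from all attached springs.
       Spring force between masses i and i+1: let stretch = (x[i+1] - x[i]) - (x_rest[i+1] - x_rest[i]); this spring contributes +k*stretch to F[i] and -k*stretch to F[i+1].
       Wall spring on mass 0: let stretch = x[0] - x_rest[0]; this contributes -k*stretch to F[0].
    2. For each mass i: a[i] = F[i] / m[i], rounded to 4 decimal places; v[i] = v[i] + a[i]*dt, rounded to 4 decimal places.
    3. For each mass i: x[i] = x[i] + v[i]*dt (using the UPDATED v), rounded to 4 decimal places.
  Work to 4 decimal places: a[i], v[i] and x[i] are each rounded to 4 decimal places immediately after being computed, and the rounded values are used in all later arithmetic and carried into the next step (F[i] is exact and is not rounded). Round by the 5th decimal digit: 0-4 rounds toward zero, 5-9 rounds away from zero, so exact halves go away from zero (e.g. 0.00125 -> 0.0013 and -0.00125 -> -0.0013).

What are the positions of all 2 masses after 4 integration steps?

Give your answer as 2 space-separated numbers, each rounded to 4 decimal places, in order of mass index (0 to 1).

Answer: 2.5178 5.1040

Derivation:
Step 0: x=[2.0000 5.0000] v=[0.0000 0.0000]
Step 1: x=[2.0625 5.0000] v=[0.2500 0.0000]
Step 2: x=[2.1797 5.0078] v=[0.4688 0.0313]
Step 3: x=[2.3374 5.0371] v=[0.6309 0.1173]
Step 4: x=[2.5178 5.1040] v=[0.7215 0.2675]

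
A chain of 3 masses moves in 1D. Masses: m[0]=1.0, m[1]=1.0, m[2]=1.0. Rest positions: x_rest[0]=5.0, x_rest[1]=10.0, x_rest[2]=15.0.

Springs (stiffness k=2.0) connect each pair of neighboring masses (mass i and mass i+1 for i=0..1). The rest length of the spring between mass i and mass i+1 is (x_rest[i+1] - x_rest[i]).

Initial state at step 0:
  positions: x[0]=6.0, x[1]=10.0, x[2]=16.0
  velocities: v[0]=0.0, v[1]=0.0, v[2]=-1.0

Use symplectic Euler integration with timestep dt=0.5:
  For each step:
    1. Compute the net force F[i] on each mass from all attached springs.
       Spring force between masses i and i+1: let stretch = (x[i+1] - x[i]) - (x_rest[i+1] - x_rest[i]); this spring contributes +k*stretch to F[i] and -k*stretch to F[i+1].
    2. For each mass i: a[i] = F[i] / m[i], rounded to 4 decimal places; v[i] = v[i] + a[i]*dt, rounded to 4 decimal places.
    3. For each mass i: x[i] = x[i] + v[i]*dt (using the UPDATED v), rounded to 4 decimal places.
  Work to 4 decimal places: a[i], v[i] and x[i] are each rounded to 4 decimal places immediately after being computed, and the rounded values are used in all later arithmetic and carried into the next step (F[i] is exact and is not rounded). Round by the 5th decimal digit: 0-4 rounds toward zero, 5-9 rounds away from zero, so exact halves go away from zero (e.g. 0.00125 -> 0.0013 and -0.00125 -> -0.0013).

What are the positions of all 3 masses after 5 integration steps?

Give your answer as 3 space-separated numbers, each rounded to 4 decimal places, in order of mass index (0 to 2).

Answer: 4.8750 9.4063 15.2188

Derivation:
Step 0: x=[6.0000 10.0000 16.0000] v=[0.0000 0.0000 -1.0000]
Step 1: x=[5.5000 11.0000 15.0000] v=[-1.0000 2.0000 -2.0000]
Step 2: x=[5.2500 11.2500 14.5000] v=[-0.5000 0.5000 -1.0000]
Step 3: x=[5.5000 10.1250 14.8750] v=[0.5000 -2.2500 0.7500]
Step 4: x=[5.5625 9.0625 15.3750] v=[0.1250 -2.1250 1.0000]
Step 5: x=[4.8750 9.4063 15.2188] v=[-1.3750 0.6875 -0.3125]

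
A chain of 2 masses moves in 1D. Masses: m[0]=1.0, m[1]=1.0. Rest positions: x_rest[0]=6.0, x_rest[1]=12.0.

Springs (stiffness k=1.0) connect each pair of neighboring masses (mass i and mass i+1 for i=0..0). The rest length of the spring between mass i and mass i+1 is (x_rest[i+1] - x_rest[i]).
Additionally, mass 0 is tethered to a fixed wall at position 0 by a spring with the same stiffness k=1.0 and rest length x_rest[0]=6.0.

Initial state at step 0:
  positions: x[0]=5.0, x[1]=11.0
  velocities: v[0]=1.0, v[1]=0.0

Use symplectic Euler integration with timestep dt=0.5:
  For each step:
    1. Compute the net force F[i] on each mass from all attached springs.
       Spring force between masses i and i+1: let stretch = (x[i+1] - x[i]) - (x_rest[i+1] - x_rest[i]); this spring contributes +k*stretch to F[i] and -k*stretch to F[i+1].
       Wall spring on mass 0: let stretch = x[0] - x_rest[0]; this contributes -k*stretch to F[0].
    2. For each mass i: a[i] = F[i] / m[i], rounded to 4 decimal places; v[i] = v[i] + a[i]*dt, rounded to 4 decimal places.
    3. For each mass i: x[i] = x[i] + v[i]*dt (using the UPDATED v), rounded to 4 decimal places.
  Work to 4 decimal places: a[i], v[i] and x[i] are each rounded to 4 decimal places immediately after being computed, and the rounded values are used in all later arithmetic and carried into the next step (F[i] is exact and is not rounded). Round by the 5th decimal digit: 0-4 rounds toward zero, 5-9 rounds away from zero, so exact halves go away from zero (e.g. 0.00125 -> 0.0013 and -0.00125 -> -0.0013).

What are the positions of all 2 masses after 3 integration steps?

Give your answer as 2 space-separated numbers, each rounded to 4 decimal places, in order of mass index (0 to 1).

Answer: 6.6094 11.6719

Derivation:
Step 0: x=[5.0000 11.0000] v=[1.0000 0.0000]
Step 1: x=[5.7500 11.0000] v=[1.5000 0.0000]
Step 2: x=[6.3750 11.1875] v=[1.2500 0.3750]
Step 3: x=[6.6094 11.6719] v=[0.4688 0.9688]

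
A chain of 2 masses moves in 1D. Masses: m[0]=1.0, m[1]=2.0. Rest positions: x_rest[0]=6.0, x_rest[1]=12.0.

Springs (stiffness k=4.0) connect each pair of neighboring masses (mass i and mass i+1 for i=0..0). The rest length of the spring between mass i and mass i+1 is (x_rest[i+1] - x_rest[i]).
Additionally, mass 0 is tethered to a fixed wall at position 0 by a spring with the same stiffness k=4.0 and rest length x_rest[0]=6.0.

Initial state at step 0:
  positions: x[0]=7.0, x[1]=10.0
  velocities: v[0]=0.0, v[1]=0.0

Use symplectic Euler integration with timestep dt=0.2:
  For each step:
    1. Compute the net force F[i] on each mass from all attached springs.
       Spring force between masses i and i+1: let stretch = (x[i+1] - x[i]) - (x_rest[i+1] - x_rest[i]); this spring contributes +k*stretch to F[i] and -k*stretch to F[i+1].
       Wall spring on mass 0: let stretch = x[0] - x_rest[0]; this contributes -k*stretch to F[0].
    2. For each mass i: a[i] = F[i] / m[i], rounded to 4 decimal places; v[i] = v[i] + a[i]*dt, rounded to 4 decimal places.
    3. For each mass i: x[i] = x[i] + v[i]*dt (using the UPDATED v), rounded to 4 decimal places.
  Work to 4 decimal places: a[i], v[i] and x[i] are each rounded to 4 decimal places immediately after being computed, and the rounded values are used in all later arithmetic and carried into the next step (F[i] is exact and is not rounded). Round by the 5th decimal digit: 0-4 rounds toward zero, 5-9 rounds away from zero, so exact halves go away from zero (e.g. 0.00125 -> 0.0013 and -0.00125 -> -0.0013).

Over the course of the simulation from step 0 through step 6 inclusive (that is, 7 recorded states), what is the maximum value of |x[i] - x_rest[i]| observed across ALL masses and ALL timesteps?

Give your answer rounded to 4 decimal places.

Answer: 2.3431

Derivation:
Step 0: x=[7.0000 10.0000] v=[0.0000 0.0000]
Step 1: x=[6.3600 10.2400] v=[-3.2000 1.2000]
Step 2: x=[5.3232 10.6496] v=[-5.1840 2.0480]
Step 3: x=[4.2869 11.1131] v=[-5.1814 2.3174]
Step 4: x=[3.6569 11.5105] v=[-3.1500 1.9869]
Step 5: x=[3.6984 11.7596] v=[0.2074 1.2455]
Step 6: x=[4.4379 11.8438] v=[3.6976 0.4210]
Max displacement = 2.3431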